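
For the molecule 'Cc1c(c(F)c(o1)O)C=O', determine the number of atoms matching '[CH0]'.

The query [CH0] means: aliphatic carbon with no attached hydrogen.
Check the 10 heavy atoms by environment: 1× o (aromatic, H0) → no; 4× c (aromatic, H0) → no; 1× O (H1) → no; 1× F (H0) → no; 1× C (H1) → no; 1× O (H0) → no; 1× C (H3) → no.
No environment satisfies the query, so 0 matching atoms.

0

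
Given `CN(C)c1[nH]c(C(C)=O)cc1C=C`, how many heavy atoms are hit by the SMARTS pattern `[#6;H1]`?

2

The query [#6;H1] means: any carbon bearing exactly one hydrogen.
Check the 13 heavy atoms by environment: 1× n (aromatic, H1) → no; 3× c (aromatic, H0) → no; 1× c (aromatic, H1) → match; 1× C (H0) → no; 1× O (H0) → no; 3× C (H3) → no; 1× C (H1) → match; 1× C (H2) → no; 1× N (H0) → no.
Summing the matching environments: 1 + 1 = 2 matching atoms.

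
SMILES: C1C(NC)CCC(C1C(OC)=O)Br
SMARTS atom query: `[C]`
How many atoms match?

Check the 13 heavy atoms by environment: 9× C → match; 1× N → no; 1× Br → no; 2× O → no.
That gives 9 matching atoms.

9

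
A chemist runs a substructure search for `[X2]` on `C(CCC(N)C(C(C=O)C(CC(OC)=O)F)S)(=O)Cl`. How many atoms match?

2

The query [X2] means: any atom with exactly two total connections (bonds + H).
Check the 19 heavy atoms by environment: 8× C (X4) → no; 3× C (X3) → no; 3× O (X1) → no; 1× N (X3) → no; 1× S (X2) → match; 1× Cl (X1) → no; 1× F (X1) → no; 1× O (X2) → match.
Summing the matching environments: 1 + 1 = 2 matching atoms.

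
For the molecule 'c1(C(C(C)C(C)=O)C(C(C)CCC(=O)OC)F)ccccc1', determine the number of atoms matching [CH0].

The query [CH0] means: aliphatic carbon with no attached hydrogen.
Check the 22 heavy atoms by environment: 2× C (H2) → no; 4× C (H1) → no; 4× C (H3) → no; 1× c (aromatic, H0) → no; 5× c (aromatic, H1) → no; 2× C (H0) → match; 3× O (H0) → no; 1× F (H0) → no.
That gives 2 matching atoms.

2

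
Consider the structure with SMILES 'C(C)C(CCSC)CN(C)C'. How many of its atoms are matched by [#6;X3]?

0

The query [#6;X3] means: any carbon (aromatic or not) with three total connections.
Check the 11 heavy atoms by environment: 9× C (X4) → no; 1× N (X3) → no; 1× S (X2) → no.
No environment satisfies the query, so 0 matching atoms.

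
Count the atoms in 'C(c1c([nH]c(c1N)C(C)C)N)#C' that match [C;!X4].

2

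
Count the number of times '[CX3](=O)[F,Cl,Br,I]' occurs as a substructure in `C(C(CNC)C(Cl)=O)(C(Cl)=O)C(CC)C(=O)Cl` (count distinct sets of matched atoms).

[CX3](=O)[F,Cl,Br,I] is the SMARTS for an acyl halide: a carbonyl carbon bonded to a halogen.
The molecule carries 3 separate instances of an acyl chloride (-C(=O)Cl) meeting every constraint; each maps to a distinct set of atoms, giving 3 matches.

3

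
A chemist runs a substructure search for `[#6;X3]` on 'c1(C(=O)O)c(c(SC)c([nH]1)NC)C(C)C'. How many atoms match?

The query [#6;X3] means: any carbon (aromatic or not) with three total connections.
Check the 15 heavy atoms by environment: 1× n (aromatic, X3) → no; 4× c (aromatic, X3) → match; 5× C (X4) → no; 1× C (X3) → match; 1× O (X1) → no; 1× O (X2) → no; 1× S (X2) → no; 1× N (X3) → no.
Summing the matching environments: 4 + 1 = 5 matching atoms.

5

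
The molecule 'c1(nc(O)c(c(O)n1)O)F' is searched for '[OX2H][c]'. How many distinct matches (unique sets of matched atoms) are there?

3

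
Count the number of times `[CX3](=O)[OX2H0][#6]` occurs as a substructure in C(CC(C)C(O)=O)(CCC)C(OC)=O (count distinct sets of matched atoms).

[CX3](=O)[OX2H0][#6] is the SMARTS for an ester: a carbonyl carbon bonded to an oxygen that is itself bonded to carbon (no H on that O).
Exactly one fragment in the molecule meets all constraints, giving 1 match.

1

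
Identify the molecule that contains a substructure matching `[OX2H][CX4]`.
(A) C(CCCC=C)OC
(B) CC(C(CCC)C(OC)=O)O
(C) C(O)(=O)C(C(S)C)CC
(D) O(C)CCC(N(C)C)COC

[OX2H][CX4] describes a hydroxyl oxygen bound to an sp3 (X4) carbon (an aliphatic alcohol).
(A) has a methoxy ether (-OCH3) but the oxygen has H0 (ether), not H1.
(B) contains a hydroxyl group (-OH), which satisfies every atom and bond constraint.
(C) has a carboxylic acid group (-C(=O)OH) but the -OH is on a CX3 carbonyl carbon, not a CX4 carbon.
(D) has a methoxy ether (-OCH3) but the oxygen has H0 (ether), not H1.
So the answer is (B).

B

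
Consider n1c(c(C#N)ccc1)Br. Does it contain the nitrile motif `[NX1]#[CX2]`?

Yes

The pattern [NX1]#[CX2] describes a nitrogen triple-bonded to a two-connected carbon — a nitrile.
The molecule carries a nitrile (-C#N), whose atoms satisfy every constraint of the query, so the pattern matches.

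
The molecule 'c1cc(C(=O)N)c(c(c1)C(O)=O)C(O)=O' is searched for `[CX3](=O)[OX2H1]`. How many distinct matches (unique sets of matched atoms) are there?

[CX3](=O)[OX2H1] is the SMARTS for a carboxylic acid: an sp2 carbon double-bonded to O and single-bonded to an -OH oxygen.
The molecule carries 2 separate instances of a carboxylic acid group (-C(=O)OH) meeting every constraint; each maps to a distinct set of atoms, giving 2 matches.

2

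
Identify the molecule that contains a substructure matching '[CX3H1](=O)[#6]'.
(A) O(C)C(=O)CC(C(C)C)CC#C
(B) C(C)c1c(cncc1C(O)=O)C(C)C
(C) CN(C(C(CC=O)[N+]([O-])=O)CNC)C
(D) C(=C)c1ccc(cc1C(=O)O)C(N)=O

C

[CX3H1](=O)[#6] describes an sp2 carbon with one H, double-bonded to O and single-bonded to carbon (an aldehyde).
(A) has a methyl-ester group (-C(=O)OCH3) but the carbonyl carbon has H0, not H1.
(B) has a carboxylic acid group (-C(=O)OH) but the carbonyl carbon has H0 and is bonded to O, not H1.
(C) contains an aldehyde (-CHO), which satisfies every atom and bond constraint.
(D) has a carboxylic acid group (-C(=O)OH) but the carbonyl carbon has H0 and is bonded to O, not H1.
So the answer is (C).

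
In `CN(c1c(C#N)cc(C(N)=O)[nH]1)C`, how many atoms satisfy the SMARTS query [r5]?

5

The query [r5] means: r5 matches atoms in a five-membered ring.
Check the 13 heavy atoms by environment: 1× n (aromatic, in 5-ring) → match; 4× c (aromatic, in 5-ring) → match; 4× C (acyclic) → no; 3× N (acyclic) → no; 1× O (acyclic) → no.
Summing the matching environments: 1 + 4 = 5 matching atoms.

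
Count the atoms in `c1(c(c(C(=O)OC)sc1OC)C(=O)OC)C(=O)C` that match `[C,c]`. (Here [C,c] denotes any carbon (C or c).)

11

Check the 18 heavy atoms by environment: 1× s (aromatic) → no; 4× c (aromatic) → match; 7× C → match; 6× O → no.
Summing the matching environments: 4 + 7 = 11 matching atoms.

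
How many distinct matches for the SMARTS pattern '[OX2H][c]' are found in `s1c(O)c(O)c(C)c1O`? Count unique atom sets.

3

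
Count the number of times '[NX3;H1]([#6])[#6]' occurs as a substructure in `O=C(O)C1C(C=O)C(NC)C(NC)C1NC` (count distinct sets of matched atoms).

3

[NX3;H1]([#6])[#6] is the SMARTS for a secondary amine: a trivalent nitrogen with one H, bonded to two carbons.
The molecule carries 3 separate instances of an N-methylamino group (-NHCH3) meeting every constraint; each maps to a distinct set of atoms, giving 3 matches.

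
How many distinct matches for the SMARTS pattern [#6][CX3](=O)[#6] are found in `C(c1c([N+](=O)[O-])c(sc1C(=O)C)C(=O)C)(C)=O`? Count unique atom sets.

3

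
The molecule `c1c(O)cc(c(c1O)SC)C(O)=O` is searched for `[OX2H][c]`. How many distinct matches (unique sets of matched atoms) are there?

[OX2H][c] is the SMARTS for a phenol: a hydroxyl oxygen attached to an aromatic carbon.
The molecule carries 2 separate instances of a hydroxyl group (-OH) meeting every constraint; each maps to a distinct set of atoms, giving 2 matches.

2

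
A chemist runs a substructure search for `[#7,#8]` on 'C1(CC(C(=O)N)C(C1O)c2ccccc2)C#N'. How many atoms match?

Check the 17 heavy atoms by environment: 7× C → no; 2× O → match; 2× N → match; 6× c (aromatic) → no.
Summing the matching environments: 2 + 2 = 4 matching atoms.

4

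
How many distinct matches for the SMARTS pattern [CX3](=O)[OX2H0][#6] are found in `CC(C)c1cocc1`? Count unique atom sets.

0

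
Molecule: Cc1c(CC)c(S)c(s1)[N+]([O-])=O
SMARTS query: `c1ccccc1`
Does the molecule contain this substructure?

The pattern c1ccccc1 describes six aromatic carbons in a ring — a benzene ring.
The closest candidate here is a methyl group (-CH3), but no six-membered all-carbon aromatic ring is present. No other fragment satisfies the full query, so there is no match.

No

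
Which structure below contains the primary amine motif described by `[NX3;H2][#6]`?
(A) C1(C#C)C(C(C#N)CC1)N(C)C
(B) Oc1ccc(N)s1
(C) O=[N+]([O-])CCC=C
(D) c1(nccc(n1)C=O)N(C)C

[NX3;H2][#6] describes a trivalent nitrogen with two H attached to carbon (a primary amine).
(A) has a dimethylamino group (-N(CH3)2) but the nitrogen has H0, not H2.
(B) contains a primary amino group (-NH2), which satisfies every atom and bond constraint.
(C) has a nitro group (-[N+](=O)[O-]) but the nitrogen is [N+] with no H, not NX3H2.
(D) has a dimethylamino group (-N(CH3)2) but the nitrogen has H0, not H2.
So the answer is (B).

B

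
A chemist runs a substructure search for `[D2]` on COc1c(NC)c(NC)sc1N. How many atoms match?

The query [D2] means: atom with exactly two heavy-atom neighbours.
Check the 12 heavy atoms by environment: 1× s (aromatic, D2) → match; 4× c (aromatic, D3) → no; 2× N (D2) → match; 3× C (D1) → no; 1× N (D1) → no; 1× O (D2) → match.
Summing the matching environments: 1 + 2 + 1 = 4 matching atoms.

4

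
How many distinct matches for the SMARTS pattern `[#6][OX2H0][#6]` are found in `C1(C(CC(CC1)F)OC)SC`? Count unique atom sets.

1

[#6][OX2H0][#6] is the SMARTS for an ether: an aliphatic oxygen bridging two carbons with no H on the oxygen.
Exactly one fragment in the molecule meets all constraints, giving 1 match.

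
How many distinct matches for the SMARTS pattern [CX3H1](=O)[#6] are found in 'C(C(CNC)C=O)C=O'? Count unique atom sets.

2

[CX3H1](=O)[#6] is the SMARTS for an aldehyde: an sp2 carbon with one H, double-bonded to O and single-bonded to carbon.
The molecule carries 2 separate instances of an aldehyde (-CHO) meeting every constraint; each maps to a distinct set of atoms, giving 2 matches.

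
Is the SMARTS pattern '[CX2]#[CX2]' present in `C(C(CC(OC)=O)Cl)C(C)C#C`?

The pattern [CX2]#[CX2] describes a carbon-carbon triple bond — an alkyne.
The molecule carries an ethynyl group (-C#CH), whose atoms satisfy every constraint of the query, so the pattern matches.

Yes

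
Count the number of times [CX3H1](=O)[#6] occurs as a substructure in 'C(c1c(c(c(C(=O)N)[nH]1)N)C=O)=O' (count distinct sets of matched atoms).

[CX3H1](=O)[#6] is the SMARTS for an aldehyde: an sp2 carbon with one H, double-bonded to O and single-bonded to carbon.
The molecule carries 2 separate instances of an aldehyde (-CHO) meeting every constraint; each maps to a distinct set of atoms, giving 2 matches.

2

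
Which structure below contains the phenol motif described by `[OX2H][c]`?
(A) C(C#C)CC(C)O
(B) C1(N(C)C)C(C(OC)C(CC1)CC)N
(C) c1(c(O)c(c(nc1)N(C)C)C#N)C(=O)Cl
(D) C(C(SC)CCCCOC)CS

[OX2H][c] describes a hydroxyl oxygen attached to an aromatic carbon (a phenol).
(A) has a hydroxyl group (-OH) but the -OH is on an aliphatic carbon, not an aromatic c.
(B) has a methoxy ether (-OCH3) but the oxygen has H0, not H1.
(C) contains a hydroxyl group (-OH), which satisfies every atom and bond constraint.
(D) has a methoxy ether (-OCH3) but the oxygen has H0, not H1.
So the answer is (C).

C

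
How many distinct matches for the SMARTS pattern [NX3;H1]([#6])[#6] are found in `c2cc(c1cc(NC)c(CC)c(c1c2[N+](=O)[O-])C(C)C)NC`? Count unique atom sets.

2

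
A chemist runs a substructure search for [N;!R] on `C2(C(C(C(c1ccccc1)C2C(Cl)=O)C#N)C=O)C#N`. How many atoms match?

2

Check the 20 heavy atoms by environment: 5× C (in 5-ring) → no; 4× C (acyclic) → no; 2× N (acyclic) → match; 2× O (acyclic) → no; 1× Cl (acyclic) → no; 6× c (aromatic, in 6-ring) → no.
That gives 2 matching atoms.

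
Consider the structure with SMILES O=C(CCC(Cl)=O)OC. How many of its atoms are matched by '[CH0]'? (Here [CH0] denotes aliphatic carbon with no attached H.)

2

The query [CH0] means: aliphatic carbon with no attached hydrogen.
Check the 9 heavy atoms by environment: 2× C (H2) → no; 2× C (H0) → match; 3× O (H0) → no; 1× C (H3) → no; 1× Cl (H0) → no.
That gives 2 matching atoms.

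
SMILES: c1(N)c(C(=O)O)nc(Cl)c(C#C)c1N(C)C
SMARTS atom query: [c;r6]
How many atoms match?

5

Check the 16 heavy atoms by environment: 1× n (aromatic, in 6-ring) → no; 5× c (aromatic, in 6-ring) → match; 5× C (acyclic) → no; 2× O (acyclic) → no; 1× Cl (acyclic) → no; 2× N (acyclic) → no.
That gives 5 matching atoms.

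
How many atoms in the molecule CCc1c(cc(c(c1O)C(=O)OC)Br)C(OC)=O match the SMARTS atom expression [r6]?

The query [r6] means: r6 matches atoms in a six-membered ring.
Check the 18 heavy atoms by environment: 6× c (aromatic, in 6-ring) → match; 5× O (acyclic) → no; 6× C (acyclic) → no; 1× Br (acyclic) → no.
That gives 6 matching atoms.

6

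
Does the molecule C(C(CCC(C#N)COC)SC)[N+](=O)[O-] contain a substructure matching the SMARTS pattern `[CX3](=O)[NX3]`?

No

The pattern [CX3](=O)[NX3] describes a carbonyl carbon bonded to a trivalent nitrogen — an amide.
The closest candidate here is a nitrile (-C#N), but the nitrile N is NX1 (triple-bonded), not NX3. No other fragment satisfies the full query, so there is no match.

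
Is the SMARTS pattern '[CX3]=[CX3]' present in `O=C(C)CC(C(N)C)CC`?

No

The pattern [CX3]=[CX3] describes a non-aromatic C=C double bond between two sp2 carbons — an alkene.
The closest candidate here is an ethyl group (-CH2CH3), but its C-C bond is a single bond between CX4 carbons, not CX3=CX3. No other fragment satisfies the full query, so there is no match.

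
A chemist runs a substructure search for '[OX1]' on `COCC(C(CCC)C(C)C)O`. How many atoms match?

0

The query [OX1] means: aliphatic oxygen with one total connection — typically a carbonyl =O or an oxide.
Check the 12 heavy atoms by environment: 10× C (X4) → no; 2× O (X2) → no.
No environment satisfies the query, so 0 matching atoms.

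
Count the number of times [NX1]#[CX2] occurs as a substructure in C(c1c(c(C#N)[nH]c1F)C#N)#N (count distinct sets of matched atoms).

3

[NX1]#[CX2] is the SMARTS for a nitrile: a nitrogen triple-bonded to a two-connected carbon.
The molecule carries 3 separate instances of a nitrile (-C#N) meeting every constraint; each maps to a distinct set of atoms, giving 3 matches.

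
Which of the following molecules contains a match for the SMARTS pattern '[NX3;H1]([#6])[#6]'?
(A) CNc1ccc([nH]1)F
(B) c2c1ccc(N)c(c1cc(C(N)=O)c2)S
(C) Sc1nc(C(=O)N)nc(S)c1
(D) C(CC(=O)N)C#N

[NX3;H1]([#6])[#6] describes a trivalent nitrogen with one H, bonded to two carbons (a secondary amine).
(A) contains an N-methylamino group (-NHCH3), which satisfies every atom and bond constraint.
(B) has a primary amino group (-NH2) but the nitrogen has H2 and only one carbon neighbour.
(C) has a primary amide (-C(=O)NH2) but the -C(=O)NH2 nitrogen has H2, not H1.
(D) has a primary amide (-C(=O)NH2) but the -C(=O)NH2 nitrogen has H2, not H1.
So the answer is (A).

A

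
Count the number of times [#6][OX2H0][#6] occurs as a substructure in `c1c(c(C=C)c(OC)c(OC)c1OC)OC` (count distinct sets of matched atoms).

4

[#6][OX2H0][#6] is the SMARTS for an ether: an aliphatic oxygen bridging two carbons with no H on the oxygen.
The molecule carries 4 separate instances of a methoxy ether (-OCH3) meeting every constraint; each maps to a distinct set of atoms, giving 4 matches.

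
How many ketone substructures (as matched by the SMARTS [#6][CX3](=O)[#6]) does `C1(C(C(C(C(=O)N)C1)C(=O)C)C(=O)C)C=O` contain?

2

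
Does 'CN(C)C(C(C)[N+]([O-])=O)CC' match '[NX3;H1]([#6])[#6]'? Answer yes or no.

The pattern [NX3;H1]([#6])[#6] describes a trivalent nitrogen with one H, bonded to two carbons — a secondary amine.
The closest candidate here is a dimethylamino group (-N(CH3)2), but the nitrogen has H0, not H1. No other fragment satisfies the full query, so there is no match.

No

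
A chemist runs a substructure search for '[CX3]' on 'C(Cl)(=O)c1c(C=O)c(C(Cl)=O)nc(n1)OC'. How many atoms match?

The query [CX3] means: C with X3: aliphatic carbon with exactly 3 total connections.
Check the 16 heavy atoms by environment: 2× n (aromatic, X2) → no; 4× c (aromatic, X3) → no; 3× C (X3) → match; 3× O (X1) → no; 2× Cl (X1) → no; 1× O (X2) → no; 1× C (X4) → no.
That gives 3 matching atoms.

3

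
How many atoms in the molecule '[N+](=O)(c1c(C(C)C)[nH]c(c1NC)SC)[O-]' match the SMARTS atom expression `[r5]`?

5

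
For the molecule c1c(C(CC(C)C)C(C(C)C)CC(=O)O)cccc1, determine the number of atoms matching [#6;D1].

4

The query [#6;D1] means: carbon bonded to exactly one heavy atom.
Check the 19 heavy atoms by environment: 2× C (D2) → no; 5× C (D3) → no; 4× C (D1) → match; 1× c (aromatic, D3) → no; 5× c (aromatic, D2) → no; 2× O (D1) → no.
That gives 4 matching atoms.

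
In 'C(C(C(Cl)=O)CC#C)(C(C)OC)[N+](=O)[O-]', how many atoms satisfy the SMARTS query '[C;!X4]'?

The query [C;!X4] means: aliphatic carbon that does not have four total connections.
Check the 15 heavy atoms by environment: 6× C (X4) → no; 1× N (charge +1, X3) → no; 1× O (charge -1, X1) → no; 2× O (X1) → no; 1× C (X3) → match; 1× Cl (X1) → no; 2× C (X2) → match; 1× O (X2) → no.
Summing the matching environments: 1 + 2 = 3 matching atoms.

3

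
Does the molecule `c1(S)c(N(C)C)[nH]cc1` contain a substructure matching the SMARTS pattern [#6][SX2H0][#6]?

The pattern [#6][SX2H0][#6] describes an aliphatic sulfur bridging two carbons with no H on the sulfur — a thioether.
The closest candidate here is a thiol (-SH), but the sulfur has H1, not H0 bridging two carbons. No other fragment satisfies the full query, so there is no match.

No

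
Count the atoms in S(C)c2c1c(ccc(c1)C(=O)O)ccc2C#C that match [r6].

Check the 17 heavy atoms by environment: 10× c (aromatic, in 6-ring) → match; 1× S (acyclic) → no; 4× C (acyclic) → no; 2× O (acyclic) → no.
That gives 10 matching atoms.

10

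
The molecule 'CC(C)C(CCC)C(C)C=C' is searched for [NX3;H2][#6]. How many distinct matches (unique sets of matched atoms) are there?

0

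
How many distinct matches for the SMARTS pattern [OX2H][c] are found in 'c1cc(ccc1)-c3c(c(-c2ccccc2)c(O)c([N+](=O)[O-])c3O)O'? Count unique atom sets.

3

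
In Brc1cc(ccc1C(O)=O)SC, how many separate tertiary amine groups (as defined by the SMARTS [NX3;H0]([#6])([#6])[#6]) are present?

[NX3;H0]([#6])([#6])[#6] is the SMARTS for a tertiary amine: a trivalent nitrogen with no H, bonded to three carbons.
No fragment in the molecule satisfies every constraint, giving 0 matches.

0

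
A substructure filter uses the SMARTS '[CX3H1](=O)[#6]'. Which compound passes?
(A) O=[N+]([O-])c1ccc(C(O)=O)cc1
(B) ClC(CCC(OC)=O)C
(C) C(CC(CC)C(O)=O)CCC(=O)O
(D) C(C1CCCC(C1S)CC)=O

[CX3H1](=O)[#6] describes an sp2 carbon with one H, double-bonded to O and single-bonded to carbon (an aldehyde).
(A) has a carboxylic acid group (-C(=O)OH) but the carbonyl carbon has H0 and is bonded to O, not H1.
(B) has a methyl-ester group (-C(=O)OCH3) but the carbonyl carbon has H0, not H1.
(C) has a carboxylic acid group (-C(=O)OH) but the carbonyl carbon has H0 and is bonded to O, not H1.
(D) contains an aldehyde (-CHO), which satisfies every atom and bond constraint.
So the answer is (D).

D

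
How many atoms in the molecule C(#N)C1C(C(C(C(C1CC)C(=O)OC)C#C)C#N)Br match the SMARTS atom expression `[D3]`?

Check the 19 heavy atoms by environment: 7× C (D3) → match; 1× Br (D1) → no; 1× O (D1) → no; 1× O (D2) → no; 3× C (D1) → no; 4× C (D2) → no; 2× N (D1) → no.
That gives 7 matching atoms.

7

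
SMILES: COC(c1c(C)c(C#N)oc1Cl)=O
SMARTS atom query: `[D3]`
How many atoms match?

Check the 13 heavy atoms by environment: 1× o (aromatic, D2) → no; 4× c (aromatic, D3) → match; 2× C (D1) → no; 1× C (D2) → no; 1× N (D1) → no; 1× C (D3) → match; 1× O (D1) → no; 1× O (D2) → no; 1× Cl (D1) → no.
Summing the matching environments: 4 + 1 = 5 matching atoms.

5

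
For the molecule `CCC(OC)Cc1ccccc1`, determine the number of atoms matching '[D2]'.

The query [D2] means: atom with exactly two heavy-atom neighbours.
Check the 12 heavy atoms by environment: 2× C (D2) → match; 1× C (D3) → no; 1× c (aromatic, D3) → no; 5× c (aromatic, D2) → match; 1× O (D2) → match; 2× C (D1) → no.
Summing the matching environments: 2 + 5 + 1 = 8 matching atoms.

8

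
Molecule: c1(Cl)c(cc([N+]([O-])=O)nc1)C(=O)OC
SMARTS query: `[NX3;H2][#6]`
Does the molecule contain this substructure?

The pattern [NX3;H2][#6] describes a trivalent nitrogen with two H attached to carbon — a primary amine.
The closest candidate here is a nitro group (-[N+](=O)[O-]), but the nitrogen is [N+] with no H, not NX3H2. No other fragment satisfies the full query, so there is no match.

No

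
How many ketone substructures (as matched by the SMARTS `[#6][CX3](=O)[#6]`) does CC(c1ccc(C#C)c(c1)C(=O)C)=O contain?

2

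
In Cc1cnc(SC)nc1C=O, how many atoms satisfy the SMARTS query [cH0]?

3

The query [cH0] means: aromatic carbon with no attached hydrogen (substituted or ring-fusion).
Check the 11 heavy atoms by environment: 2× n (aromatic, H0) → no; 3× c (aromatic, H0) → match; 1× c (aromatic, H1) → no; 1× S (H0) → no; 2× C (H3) → no; 1× C (H1) → no; 1× O (H0) → no.
That gives 3 matching atoms.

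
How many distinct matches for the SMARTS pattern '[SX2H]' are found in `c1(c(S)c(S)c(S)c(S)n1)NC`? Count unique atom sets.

4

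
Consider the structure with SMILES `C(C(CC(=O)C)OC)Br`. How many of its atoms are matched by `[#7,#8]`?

2

The query [#7,#8] means: nitrogen or oxygen (comma = OR).
Check the 9 heavy atoms by environment: 6× C → no; 2× O → match; 1× Br → no.
That gives 2 matching atoms.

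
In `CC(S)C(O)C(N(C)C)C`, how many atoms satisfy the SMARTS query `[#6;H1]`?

3

Check the 10 heavy atoms by environment: 4× C (H3) → no; 3× C (H1) → match; 1× N (H0) → no; 1× O (H1) → no; 1× S (H1) → no.
That gives 3 matching atoms.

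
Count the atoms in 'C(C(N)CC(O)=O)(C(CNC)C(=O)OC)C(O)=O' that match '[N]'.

2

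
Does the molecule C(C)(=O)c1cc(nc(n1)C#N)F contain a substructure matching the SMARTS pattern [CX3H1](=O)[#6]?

No

The pattern [CX3H1](=O)[#6] describes an sp2 carbon with one H, double-bonded to O and single-bonded to carbon — an aldehyde.
The closest candidate here is an acetyl/ketone group (-C(=O)CH3), but the carbonyl carbon has H0 (two carbon neighbours), not H1. No other fragment satisfies the full query, so there is no match.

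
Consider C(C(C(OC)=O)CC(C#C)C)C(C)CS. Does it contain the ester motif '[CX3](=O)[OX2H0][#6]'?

Yes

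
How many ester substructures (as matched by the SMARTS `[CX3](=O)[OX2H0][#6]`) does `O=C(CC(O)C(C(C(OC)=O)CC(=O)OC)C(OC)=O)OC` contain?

[CX3](=O)[OX2H0][#6] is the SMARTS for an ester: a carbonyl carbon bonded to an oxygen that is itself bonded to carbon (no H on that O).
The molecule carries 4 separate instances of a methyl-ester group (-C(=O)OCH3) meeting every constraint; each maps to a distinct set of atoms, giving 4 matches.

4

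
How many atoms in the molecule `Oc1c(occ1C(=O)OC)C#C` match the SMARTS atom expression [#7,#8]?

4

Check the 12 heavy atoms by environment: 1× o (aromatic) → match; 4× c (aromatic) → no; 3× O → match; 4× C → no.
Summing the matching environments: 1 + 3 = 4 matching atoms.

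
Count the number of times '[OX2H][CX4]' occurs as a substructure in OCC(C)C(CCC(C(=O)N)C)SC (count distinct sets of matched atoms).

[OX2H][CX4] is the SMARTS for an aliphatic alcohol: a hydroxyl oxygen bound to an sp3 (X4) carbon.
Exactly one fragment in the molecule meets all constraints, giving 1 match.

1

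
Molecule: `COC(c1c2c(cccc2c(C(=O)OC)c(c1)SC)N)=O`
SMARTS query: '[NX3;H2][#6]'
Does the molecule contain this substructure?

Yes

The pattern [NX3;H2][#6] describes a trivalent nitrogen with two H attached to carbon — a primary amine.
The molecule carries a primary amino group (-NH2), whose atoms satisfy every constraint of the query, so the pattern matches.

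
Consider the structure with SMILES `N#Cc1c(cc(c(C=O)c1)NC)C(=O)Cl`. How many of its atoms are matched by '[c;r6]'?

6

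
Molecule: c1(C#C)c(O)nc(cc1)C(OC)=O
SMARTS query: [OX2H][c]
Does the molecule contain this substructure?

The pattern [OX2H][c] describes a hydroxyl oxygen attached to an aromatic carbon — a phenol.
The molecule carries a hydroxyl group (-OH), whose atoms satisfy every constraint of the query, so the pattern matches.

Yes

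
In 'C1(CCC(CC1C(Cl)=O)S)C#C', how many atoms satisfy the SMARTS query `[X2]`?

3

The query [X2] means: any atom with exactly two total connections (bonds + H).
Check the 12 heavy atoms by environment: 6× C (X4) → no; 1× C (X3) → no; 1× O (X1) → no; 1× Cl (X1) → no; 1× S (X2) → match; 2× C (X2) → match.
Summing the matching environments: 1 + 2 = 3 matching atoms.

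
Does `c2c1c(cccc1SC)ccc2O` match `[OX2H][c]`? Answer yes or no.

Yes

The pattern [OX2H][c] describes a hydroxyl oxygen attached to an aromatic carbon — a phenol.
The molecule carries a hydroxyl group (-OH), whose atoms satisfy every constraint of the query, so the pattern matches.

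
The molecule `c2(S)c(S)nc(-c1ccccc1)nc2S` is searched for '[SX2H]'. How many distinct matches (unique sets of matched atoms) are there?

[SX2H] is the SMARTS for a thiol: an aliphatic sulfur with two connections, one being H.
The molecule carries 3 separate instances of a thiol (-SH) meeting every constraint; each maps to a distinct set of atoms, giving 3 matches.

3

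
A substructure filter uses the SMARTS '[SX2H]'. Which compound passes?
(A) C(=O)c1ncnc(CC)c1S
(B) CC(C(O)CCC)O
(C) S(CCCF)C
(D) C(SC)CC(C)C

[SX2H] describes an aliphatic sulfur with two connections, one being H (a thiol).
(A) contains a thiol (-SH), which satisfies every atom and bond constraint.
(B) has a hydroxyl group (-OH) but it is an -OH, not an -SH.
(C) has a methylthio ether (-SCH3) but the sulfur has H0 (bonded to two carbons), not H1.
(D) has a methylthio ether (-SCH3) but the sulfur has H0 (bonded to two carbons), not H1.
So the answer is (A).

A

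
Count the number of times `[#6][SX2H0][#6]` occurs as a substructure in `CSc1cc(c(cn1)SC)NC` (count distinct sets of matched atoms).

[#6][SX2H0][#6] is the SMARTS for a thioether: an aliphatic sulfur bridging two carbons with no H on the sulfur.
The molecule carries 2 separate instances of a methylthio ether (-SCH3) meeting every constraint; each maps to a distinct set of atoms, giving 2 matches.

2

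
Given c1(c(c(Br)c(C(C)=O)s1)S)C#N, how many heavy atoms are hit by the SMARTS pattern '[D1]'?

The query [D1] means: atom with exactly one heavy-atom neighbour (degree 1).
Check the 12 heavy atoms by environment: 1× s (aromatic, D2) → no; 4× c (aromatic, D3) → no; 1× C (D3) → no; 1× O (D1) → match; 1× C (D1) → match; 1× S (D1) → match; 1× C (D2) → no; 1× N (D1) → match; 1× Br (D1) → match.
Summing the matching environments: 1 + 1 + 1 + 1 + 1 = 5 matching atoms.

5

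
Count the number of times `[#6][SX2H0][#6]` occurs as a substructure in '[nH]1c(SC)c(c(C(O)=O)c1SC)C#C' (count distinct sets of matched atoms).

2

[#6][SX2H0][#6] is the SMARTS for a thioether: an aliphatic sulfur bridging two carbons with no H on the sulfur.
The molecule carries 2 separate instances of a methylthio ether (-SCH3) meeting every constraint; each maps to a distinct set of atoms, giving 2 matches.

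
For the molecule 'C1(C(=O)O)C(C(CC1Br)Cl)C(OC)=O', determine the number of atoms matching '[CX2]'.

The query [CX2] means: C with X2: aliphatic carbon with exactly 2 total connections.
Check the 14 heavy atoms by environment: 6× C (X4) → no; 1× Br (X1) → no; 2× C (X3) → no; 2× O (X1) → no; 2× O (X2) → no; 1× Cl (X1) → no.
No environment satisfies the query, so 0 matching atoms.

0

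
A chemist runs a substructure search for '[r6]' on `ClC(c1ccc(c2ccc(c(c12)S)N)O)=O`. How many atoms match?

Check the 16 heavy atoms by environment: 10× c (aromatic, in 6-ring) → match; 2× O (acyclic) → no; 1× N (acyclic) → no; 1× S (acyclic) → no; 1× C (acyclic) → no; 1× Cl (acyclic) → no.
That gives 10 matching atoms.

10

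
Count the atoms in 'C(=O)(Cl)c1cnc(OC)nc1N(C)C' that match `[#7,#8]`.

5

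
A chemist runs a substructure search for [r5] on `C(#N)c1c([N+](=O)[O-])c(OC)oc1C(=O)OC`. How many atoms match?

The query [r5] means: r5 matches atoms in a five-membered ring.
Check the 16 heavy atoms by environment: 1× o (aromatic, in 5-ring) → match; 4× c (aromatic, in 5-ring) → match; 4× O (acyclic) → no; 4× C (acyclic) → no; 1× N (charge +1, acyclic) → no; 1× O (charge -1, acyclic) → no; 1× N (acyclic) → no.
Summing the matching environments: 1 + 4 = 5 matching atoms.

5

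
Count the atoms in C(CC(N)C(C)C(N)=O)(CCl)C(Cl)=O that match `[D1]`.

7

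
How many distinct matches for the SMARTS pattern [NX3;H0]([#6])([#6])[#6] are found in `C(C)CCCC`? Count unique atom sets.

0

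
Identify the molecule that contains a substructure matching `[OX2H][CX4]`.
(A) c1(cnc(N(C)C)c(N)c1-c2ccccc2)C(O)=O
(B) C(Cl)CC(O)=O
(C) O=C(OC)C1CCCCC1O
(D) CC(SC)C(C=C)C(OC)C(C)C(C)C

[OX2H][CX4] describes a hydroxyl oxygen bound to an sp3 (X4) carbon (an aliphatic alcohol).
(A) has a carboxylic acid group (-C(=O)OH) but the -OH is on a CX3 carbonyl carbon, not a CX4 carbon.
(B) has a carboxylic acid group (-C(=O)OH) but the -OH is on a CX3 carbonyl carbon, not a CX4 carbon.
(C) contains a hydroxyl group (-OH), which satisfies every atom and bond constraint.
(D) has a methoxy ether (-OCH3) but the oxygen has H0 (ether), not H1.
So the answer is (C).

C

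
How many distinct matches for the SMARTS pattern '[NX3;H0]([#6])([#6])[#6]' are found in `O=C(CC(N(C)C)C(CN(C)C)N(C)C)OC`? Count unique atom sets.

[NX3;H0]([#6])([#6])[#6] is the SMARTS for a tertiary amine: a trivalent nitrogen with no H, bonded to three carbons.
The molecule carries 3 separate instances of a dimethylamino group (-N(CH3)2) meeting every constraint; each maps to a distinct set of atoms, giving 3 matches.

3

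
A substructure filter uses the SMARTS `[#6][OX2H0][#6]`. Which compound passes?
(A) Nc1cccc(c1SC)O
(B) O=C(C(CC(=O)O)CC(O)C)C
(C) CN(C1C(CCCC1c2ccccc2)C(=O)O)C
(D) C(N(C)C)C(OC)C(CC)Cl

D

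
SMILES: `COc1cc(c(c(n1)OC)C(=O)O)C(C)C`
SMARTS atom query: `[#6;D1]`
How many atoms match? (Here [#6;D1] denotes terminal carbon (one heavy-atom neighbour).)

4

The query [#6;D1] means: carbon bonded to exactly one heavy atom.
Check the 16 heavy atoms by environment: 1× n (aromatic, D2) → no; 4× c (aromatic, D3) → no; 1× c (aromatic, D2) → no; 2× C (D3) → no; 4× C (D1) → match; 2× O (D2) → no; 2× O (D1) → no.
That gives 4 matching atoms.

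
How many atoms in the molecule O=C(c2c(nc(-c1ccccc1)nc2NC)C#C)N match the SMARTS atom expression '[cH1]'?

5

The query [cH1] means: aromatic carbon bearing exactly one hydrogen.
Check the 19 heavy atoms by environment: 2× n (aromatic, H0) → no; 5× c (aromatic, H0) → no; 1× N (H1) → no; 1× C (H3) → no; 5× c (aromatic, H1) → match; 2× C (H0) → no; 1× C (H1) → no; 1× O (H0) → no; 1× N (H2) → no.
That gives 5 matching atoms.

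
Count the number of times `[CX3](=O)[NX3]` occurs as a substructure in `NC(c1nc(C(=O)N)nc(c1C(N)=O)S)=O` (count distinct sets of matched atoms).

3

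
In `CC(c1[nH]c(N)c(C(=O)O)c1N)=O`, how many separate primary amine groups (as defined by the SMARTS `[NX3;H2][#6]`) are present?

[NX3;H2][#6] is the SMARTS for a primary amine: a trivalent nitrogen with two H attached to carbon.
The molecule carries 2 separate instances of a primary amino group (-NH2) meeting every constraint; each maps to a distinct set of atoms, giving 2 matches.

2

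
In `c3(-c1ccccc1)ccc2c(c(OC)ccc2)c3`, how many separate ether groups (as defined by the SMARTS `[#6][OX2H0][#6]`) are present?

1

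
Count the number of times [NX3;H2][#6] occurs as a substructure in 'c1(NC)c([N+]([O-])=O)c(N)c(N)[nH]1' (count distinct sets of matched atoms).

2

[NX3;H2][#6] is the SMARTS for a primary amine: a trivalent nitrogen with two H attached to carbon.
The molecule carries 2 separate instances of a primary amino group (-NH2) meeting every constraint; each maps to a distinct set of atoms, giving 2 matches.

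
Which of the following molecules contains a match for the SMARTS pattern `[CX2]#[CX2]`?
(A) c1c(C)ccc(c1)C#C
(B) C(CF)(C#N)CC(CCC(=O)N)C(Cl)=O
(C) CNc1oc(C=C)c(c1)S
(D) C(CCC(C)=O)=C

[CX2]#[CX2] describes a carbon-carbon triple bond (an alkyne).
(A) contains an ethynyl group (-C#CH), which satisfies every atom and bond constraint.
(B) has a nitrile (-C#N) but the triple bond is C#N, not C#C.
(C) has a vinyl group (-CH=CH2) but the C=C is a double bond; both carbons are CX3, not CX2.
(D) has a vinyl group (-CH=CH2) but the C=C is a double bond; both carbons are CX3, not CX2.
So the answer is (A).

A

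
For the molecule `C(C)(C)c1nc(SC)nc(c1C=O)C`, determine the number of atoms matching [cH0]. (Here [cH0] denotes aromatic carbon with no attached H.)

The query [cH0] means: aromatic carbon with no attached hydrogen (substituted or ring-fusion).
Check the 14 heavy atoms by environment: 2× n (aromatic, H0) → no; 4× c (aromatic, H0) → match; 2× C (H1) → no; 4× C (H3) → no; 1× S (H0) → no; 1× O (H0) → no.
That gives 4 matching atoms.

4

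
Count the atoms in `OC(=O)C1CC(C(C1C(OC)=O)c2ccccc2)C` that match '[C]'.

The query [C] means: uppercase C matches aliphatic (non-aromatic) carbon only.
Check the 19 heavy atoms by environment: 9× C → match; 6× c (aromatic) → no; 4× O → no.
That gives 9 matching atoms.

9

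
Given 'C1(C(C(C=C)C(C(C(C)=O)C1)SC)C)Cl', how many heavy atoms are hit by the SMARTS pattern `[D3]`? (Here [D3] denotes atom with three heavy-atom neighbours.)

6

The query [D3] means: atom with exactly three heavy-atom neighbours.
Check the 15 heavy atoms by environment: 6× C (D3) → match; 2× C (D2) → no; 1× O (D1) → no; 4× C (D1) → no; 1× S (D2) → no; 1× Cl (D1) → no.
That gives 6 matching atoms.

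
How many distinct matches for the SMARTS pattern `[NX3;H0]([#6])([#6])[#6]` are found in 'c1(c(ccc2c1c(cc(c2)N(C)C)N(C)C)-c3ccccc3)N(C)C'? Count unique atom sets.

3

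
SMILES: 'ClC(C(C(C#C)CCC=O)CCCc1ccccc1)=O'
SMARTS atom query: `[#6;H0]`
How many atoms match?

3

The query [#6;H0] means: any carbon with no attached hydrogen.
Check the 20 heavy atoms by environment: 5× C (H2) → no; 4× C (H1) → no; 1× c (aromatic, H0) → match; 5× c (aromatic, H1) → no; 2× C (H0) → match; 2× O (H0) → no; 1× Cl (H0) → no.
Summing the matching environments: 1 + 2 = 3 matching atoms.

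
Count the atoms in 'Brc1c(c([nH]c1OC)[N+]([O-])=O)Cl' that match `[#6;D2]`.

Check the 12 heavy atoms by environment: 1× n (aromatic, D2) → no; 4× c (aromatic, D3) → no; 1× O (D2) → no; 1× C (D1) → no; 1× Br (D1) → no; 1× N (charge +1, D3) → no; 1× O (charge -1, D1) → no; 1× O (D1) → no; 1× Cl (D1) → no.
No environment satisfies the query, so 0 matching atoms.

0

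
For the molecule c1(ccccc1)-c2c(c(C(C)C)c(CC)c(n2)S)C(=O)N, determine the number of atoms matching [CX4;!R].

5

Check the 21 heavy atoms by environment: 1× n (aromatic, X2, in 6-ring) → no; 11× c (aromatic, X3, in 6-ring) → no; 1× C (X3, acyclic) → no; 1× O (X1, acyclic) → no; 1× N (X3, acyclic) → no; 5× C (X4, acyclic) → match; 1× S (X2, acyclic) → no.
That gives 5 matching atoms.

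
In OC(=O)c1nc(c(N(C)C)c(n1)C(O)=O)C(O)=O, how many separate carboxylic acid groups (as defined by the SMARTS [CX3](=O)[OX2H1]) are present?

3

[CX3](=O)[OX2H1] is the SMARTS for a carboxylic acid: an sp2 carbon double-bonded to O and single-bonded to an -OH oxygen.
The molecule carries 3 separate instances of a carboxylic acid group (-C(=O)OH) meeting every constraint; each maps to a distinct set of atoms, giving 3 matches.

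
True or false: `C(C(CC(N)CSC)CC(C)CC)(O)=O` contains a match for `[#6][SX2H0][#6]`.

True

The pattern [#6][SX2H0][#6] describes an aliphatic sulfur bridging two carbons with no H on the sulfur — a thioether.
The molecule carries a methylthio ether (-SCH3), whose atoms satisfy every constraint of the query, so the pattern matches.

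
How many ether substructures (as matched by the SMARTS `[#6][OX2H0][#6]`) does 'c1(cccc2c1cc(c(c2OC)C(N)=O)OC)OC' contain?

3

[#6][OX2H0][#6] is the SMARTS for an ether: an aliphatic oxygen bridging two carbons with no H on the oxygen.
The molecule carries 3 separate instances of a methoxy ether (-OCH3) meeting every constraint; each maps to a distinct set of atoms, giving 3 matches.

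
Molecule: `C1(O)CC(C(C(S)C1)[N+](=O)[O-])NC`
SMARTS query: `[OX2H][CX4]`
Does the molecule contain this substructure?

Yes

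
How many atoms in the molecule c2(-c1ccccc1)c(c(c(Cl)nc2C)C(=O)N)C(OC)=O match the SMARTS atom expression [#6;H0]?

The query [#6;H0] means: any carbon with no attached hydrogen.
Check the 21 heavy atoms by environment: 1× n (aromatic, H0) → no; 6× c (aromatic, H0) → match; 2× C (H0) → match; 3× O (H0) → no; 2× C (H3) → no; 1× Cl (H0) → no; 1× N (H2) → no; 5× c (aromatic, H1) → no.
Summing the matching environments: 6 + 2 = 8 matching atoms.

8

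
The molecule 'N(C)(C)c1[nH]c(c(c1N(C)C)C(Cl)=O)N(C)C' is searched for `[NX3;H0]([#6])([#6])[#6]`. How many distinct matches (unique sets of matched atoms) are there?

[NX3;H0]([#6])([#6])[#6] is the SMARTS for a tertiary amine: a trivalent nitrogen with no H, bonded to three carbons.
The molecule carries 3 separate instances of a dimethylamino group (-N(CH3)2) meeting every constraint; each maps to a distinct set of atoms, giving 3 matches.

3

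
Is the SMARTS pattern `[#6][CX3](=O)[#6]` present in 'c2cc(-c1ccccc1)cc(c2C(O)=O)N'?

The pattern [#6][CX3](=O)[#6] describes a carbonyl carbon (no H) flanked by two carbons — a ketone.
The closest candidate here is a carboxylic acid group (-C(=O)OH), but one neighbour of the carbonyl carbon is O, not C. No other fragment satisfies the full query, so there is no match.

No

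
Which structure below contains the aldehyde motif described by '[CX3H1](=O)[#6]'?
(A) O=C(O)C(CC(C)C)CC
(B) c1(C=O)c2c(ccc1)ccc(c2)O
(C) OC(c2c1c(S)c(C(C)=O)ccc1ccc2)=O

B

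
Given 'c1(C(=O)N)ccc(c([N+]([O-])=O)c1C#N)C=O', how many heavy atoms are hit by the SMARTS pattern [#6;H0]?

6

Check the 16 heavy atoms by environment: 4× c (aromatic, H0) → match; 2× c (aromatic, H1) → no; 1× N (charge +1, H0) → no; 1× O (charge -1, H0) → no; 3× O (H0) → no; 2× C (H0) → match; 1× N (H2) → no; 1× N (H0) → no; 1× C (H1) → no.
Summing the matching environments: 4 + 2 = 6 matching atoms.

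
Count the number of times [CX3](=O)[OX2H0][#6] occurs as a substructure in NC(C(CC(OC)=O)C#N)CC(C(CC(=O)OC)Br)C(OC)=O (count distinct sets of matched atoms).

3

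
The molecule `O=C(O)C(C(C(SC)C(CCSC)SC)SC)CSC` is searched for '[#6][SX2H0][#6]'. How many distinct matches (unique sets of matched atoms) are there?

5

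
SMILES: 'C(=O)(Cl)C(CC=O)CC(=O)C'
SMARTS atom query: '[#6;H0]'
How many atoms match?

The query [#6;H0] means: any carbon with no attached hydrogen.
Check the 11 heavy atoms by environment: 2× C (H2) → no; 2× C (H1) → no; 2× C (H0) → match; 3× O (H0) → no; 1× C (H3) → no; 1× Cl (H0) → no.
That gives 2 matching atoms.

2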